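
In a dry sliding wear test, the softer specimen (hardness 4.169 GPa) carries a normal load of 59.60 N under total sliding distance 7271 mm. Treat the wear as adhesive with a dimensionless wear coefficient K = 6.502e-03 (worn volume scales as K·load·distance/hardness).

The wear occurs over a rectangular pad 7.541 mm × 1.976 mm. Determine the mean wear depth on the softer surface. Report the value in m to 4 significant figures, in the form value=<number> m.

value=4.536e-05 m

Intermediate values are printed rounded, and the algebra holds full precision; one final rounding, at 4 significant figures.
Sliding distance L = 7271 mm = 7.271 m.
Hardness H = 4.169 GPa = 4.169e+09 Pa.
Pad sides 7.541 mm × 1.976 mm = 0.007541 m × 0.001976 m. Contact area A = 0.007541 m × 0.001976 m = 1.490e-05 m².
In SI base units, W = 59.60 N, H = 4.169e+09 Pa, K = 6.502e-03.
Wear volume V = K·W·L/H = 6.502e-03 · 59.60 · 7.271 / 4.169e+09 = 6.759e-10 m³.
Mean wear depth h = V/A = 6.759e-10 / 1.490e-05 = 4.536e-05 m.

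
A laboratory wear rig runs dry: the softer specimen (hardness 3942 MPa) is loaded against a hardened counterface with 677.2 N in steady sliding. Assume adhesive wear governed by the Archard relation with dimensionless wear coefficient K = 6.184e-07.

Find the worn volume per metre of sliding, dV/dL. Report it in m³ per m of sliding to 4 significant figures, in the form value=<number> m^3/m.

value=1.062e-13 m^3/m

Intermediates are displayed rounded; each operation carries exact precision. Rounded just once, at 4 significant figures.
Hardness H = 3942 MPa = 3.942e+09 Pa.
Restated in SI base units: W = 677.2 N, H = 3.942e+09 Pa, K = 6.184e-07.
Sliding wear rate dV/dL = K·W/H, per unit distance: 6.184e-07 · 677.2 / 3.942e+09 = 1.062e-13 m³/m.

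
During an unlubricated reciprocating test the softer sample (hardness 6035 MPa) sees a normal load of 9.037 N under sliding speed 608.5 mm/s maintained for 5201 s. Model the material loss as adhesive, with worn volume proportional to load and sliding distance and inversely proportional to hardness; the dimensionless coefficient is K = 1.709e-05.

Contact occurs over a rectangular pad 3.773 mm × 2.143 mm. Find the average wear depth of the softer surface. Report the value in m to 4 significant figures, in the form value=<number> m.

Printed values are rounded, and the algebra carries exact precision, and rounded once at the end: four significant digits.
Convert: Sliding speed v = 608.5 mm/s = 0.6085 m/s. Total distance L = v·t = 0.6085 m/s × 5201 s = 3165 m.
Convert: Hardness H = 6035 MPa = 6.035e+09 Pa.
Convert: Pad sides 3.773 mm × 2.143 mm = 0.003773 m × 0.002143 m. Contact area A = 0.003773 m × 0.002143 m = 8.086e-06 m².
Working in SI base units: W = 9.037 N, H = 6.035e+09 Pa, K = 1.709e-05.
The Archard volume V = K·W·L/H = 1.709e-05 · 9.037 · 3165 / 6.035e+09 = 8.099e-11 m³.
Mean wear depth h = V/A = 8.099e-11 / 8.086e-06 = 1.002e-05 m.

value=1.002e-05 m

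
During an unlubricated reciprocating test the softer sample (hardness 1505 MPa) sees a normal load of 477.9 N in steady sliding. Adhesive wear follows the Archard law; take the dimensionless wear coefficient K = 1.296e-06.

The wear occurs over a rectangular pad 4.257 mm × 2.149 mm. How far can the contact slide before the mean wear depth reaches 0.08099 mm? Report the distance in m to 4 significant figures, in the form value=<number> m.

value=1800 m

The intermediates are displayed rounded — the algebra carries full float precision; one final rounding: 4 significant figures.
Convert: Hardness H = 1505 MPa = 1.505e+09 Pa.
Convert: Pad sides 4.257 mm × 2.149 mm = 0.004257 m × 0.002149 m. Contact area A = 0.004257 m × 0.002149 m = 9.148e-06 m².
Convert: Depth limit h_lim = 0.08099 mm = 8.099e-05 m.
Restated in SI base units: W = 477.9 N, H = 1.505e+09 Pa, K = 1.296e-06.
At the depth limit, V_lim = h_lim·A = 8.099e-05 · 9.148e-06 = 7.409e-10 m³.
So the life L = V_lim·H/(K·W) = 7.409e-10 · 1.505e+09 / (1.296e-06 · 477.9) = 1800 m.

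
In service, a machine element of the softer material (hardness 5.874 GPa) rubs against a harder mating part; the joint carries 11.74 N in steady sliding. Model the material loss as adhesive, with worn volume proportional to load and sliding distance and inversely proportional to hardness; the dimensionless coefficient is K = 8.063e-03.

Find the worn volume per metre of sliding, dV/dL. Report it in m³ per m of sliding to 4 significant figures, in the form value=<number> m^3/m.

Every step carries full precision; shown intermediates are rounded; a lone final rounding, at 4 significant digits.
Hardness H = 5.874 GPa = 5.874e+09 Pa.
Restated in SI base units: W = 11.74 N, H = 5.874e+09 Pa, K = 8.063e-03.
Volumetric rate dV/dL = K·W/H, so: 8.063e-03 · 11.74 / 5.874e+09 = 1.612e-11 m³/m.

value=1.612e-11 m^3/m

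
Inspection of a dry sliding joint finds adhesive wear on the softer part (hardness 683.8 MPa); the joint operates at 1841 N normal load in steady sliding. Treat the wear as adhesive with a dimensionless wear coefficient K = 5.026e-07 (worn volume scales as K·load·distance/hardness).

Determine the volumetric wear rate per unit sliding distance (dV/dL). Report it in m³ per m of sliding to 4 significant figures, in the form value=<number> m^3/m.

value=1.353e-12 m^3/m

The intermediates are printed rounded; the computation runs at full precision; one final rounding, at four significant digits.
Hardness H = 683.8 MPa = 6.838e+08 Pa.
In SI base units: W = 1841 N, H = 6.838e+08 Pa, K = 5.026e-07.
Rate of wear dV/dL = K·W/H: 5.026e-07 · 1841 / 6.838e+08 = 1.353e-12 m³/m.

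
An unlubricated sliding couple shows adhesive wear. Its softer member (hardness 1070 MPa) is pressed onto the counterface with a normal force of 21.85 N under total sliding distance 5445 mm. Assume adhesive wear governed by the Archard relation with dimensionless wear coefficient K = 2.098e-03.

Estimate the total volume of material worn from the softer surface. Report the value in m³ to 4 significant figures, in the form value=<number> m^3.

value=2.333e-10 m^3

Printed values are rounded; every step holds full precision. Rounded just once to four significant figures.
Convert: Sliding distance L = 5445 mm = 5.445 m.
Convert: Hardness H = 1070 MPa = 1.070e+09 Pa.
Collected in SI base units: W = 21.85 N, H = 1.070e+09 Pa, K = 2.098e-03.
By Archard's law, V = K·W·L/H = 2.098e-03 · 21.85 · 5.445 / 1.070e+09 = 2.333e-10 m³.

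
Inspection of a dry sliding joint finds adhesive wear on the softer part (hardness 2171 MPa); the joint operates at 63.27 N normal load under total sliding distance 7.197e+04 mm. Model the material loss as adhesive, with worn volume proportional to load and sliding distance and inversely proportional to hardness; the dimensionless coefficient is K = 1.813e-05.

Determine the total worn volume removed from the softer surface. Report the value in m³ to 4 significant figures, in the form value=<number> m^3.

Intermediate values appear rounded, and every step keeps full precision; one last rounding to four significant digits.
Convert: Distance covered L = 7.197e+04 mm = 71.97 m.
Convert: Hardness H = 2171 MPa = 2.171e+09 Pa.
In SI base units: W = 63.27 N, H = 2.171e+09 Pa, K = 1.813e-05.
By Archard's law, V = K·W·L/H = 1.813e-05 · 63.27 · 71.97 / 2.171e+09 = 3.803e-11 m³.

value=3.803e-11 m^3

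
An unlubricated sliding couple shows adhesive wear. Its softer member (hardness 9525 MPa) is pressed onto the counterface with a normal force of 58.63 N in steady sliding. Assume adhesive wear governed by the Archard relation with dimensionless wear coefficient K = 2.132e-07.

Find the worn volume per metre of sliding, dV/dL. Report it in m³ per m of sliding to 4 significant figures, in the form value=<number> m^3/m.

value=1.312e-15 m^3/m

Quoted intermediates are rounded; the algebra runs at exact precision. Rounded once at the end: four significant figures.
Convert: Hardness H = 9525 MPa = 9.525e+09 Pa.
In SI base units, W = 58.63 N, H = 9.525e+09 Pa, K = 2.132e-07.
Rate of wear dV/dL = K·W/H — distance-free: 2.132e-07 · 58.63 / 9.525e+09 = 1.312e-15 m³/m.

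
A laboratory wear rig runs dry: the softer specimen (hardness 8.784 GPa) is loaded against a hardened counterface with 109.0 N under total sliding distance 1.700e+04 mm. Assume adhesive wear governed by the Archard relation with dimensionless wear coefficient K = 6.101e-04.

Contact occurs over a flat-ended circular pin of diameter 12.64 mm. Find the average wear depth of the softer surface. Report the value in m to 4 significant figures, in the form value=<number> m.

value=1.026e-06 m

Intermediates are displayed rounded. All working math keeps exact precision. Rounded once at the end, at four significant figures.
Convert: Distance L = 1.700e+04 mm = 17.00 m.
Convert: Hardness H = 8.784 GPa = 8.784e+09 Pa.
Convert: Pin diameter d = 12.64 mm = 0.01264 m. Contact area A = π·d²/4 = π·(0.01264 m)²/4 = 1.255e-04 m².
Collected in SI base units: W = 109.0 N, H = 8.784e+09 Pa, K = 6.101e-04.
Apply Archard: V = K·W·L/H = 6.101e-04 · 109.0 · 17.00 / 8.784e+09 = 1.287e-10 m³.
Mean wear depth h = V/A = 1.287e-10 / 1.255e-04 = 1.026e-06 m.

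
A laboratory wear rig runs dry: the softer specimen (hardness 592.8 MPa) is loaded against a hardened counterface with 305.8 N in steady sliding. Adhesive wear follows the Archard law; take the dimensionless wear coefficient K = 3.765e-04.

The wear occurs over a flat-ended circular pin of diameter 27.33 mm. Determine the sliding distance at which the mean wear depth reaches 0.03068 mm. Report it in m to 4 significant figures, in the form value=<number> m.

value=92.67 m

Each operation runs at full precision. Intermediate values are displayed rounded — one final rounding, at 4 significant figures.
Convert: Hardness H = 592.8 MPa = 5.928e+08 Pa.
Convert: Pin diameter d = 27.33 mm = 0.02733 m. Contact area A = π·d²/4 = π·(0.02733 m)²/4 = 5.866e-04 m².
Convert: Depth limit h_lim = 0.03068 mm = 3.068e-05 m.
Restated in SI base units: W = 305.8 N, H = 5.928e+08 Pa, K = 3.765e-04.
Wearable volume V_lim = h_lim·A = 3.068e-05 · 5.866e-04 = 1.800e-08 m³.
Sliding life L = V_lim·H/(K·W) = 1.800e-08 · 5.928e+08 / (3.765e-04 · 305.8) = 92.67 m.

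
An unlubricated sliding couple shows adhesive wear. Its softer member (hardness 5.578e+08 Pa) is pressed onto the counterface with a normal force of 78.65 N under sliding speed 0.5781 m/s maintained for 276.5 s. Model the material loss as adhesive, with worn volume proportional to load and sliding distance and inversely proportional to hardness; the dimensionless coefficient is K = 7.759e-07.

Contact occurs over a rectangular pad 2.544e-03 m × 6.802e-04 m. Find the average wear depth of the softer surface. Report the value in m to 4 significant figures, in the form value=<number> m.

All working math keeps exact precision; the intermediates are shown rounded. Rounded just once to four significant digits.
Convert: Distance covered L = v·t = 0.5781 m/s × 276.5 s = 159.8 m.
Convert: Contact area A = 2.544e-03 m × 6.802e-04 m = 1.730e-06 m².
In SI base units, W = 78.65 N, H = 5.578e+08 Pa, K = 7.759e-07.
The Archard volume V = K·W·L/H = 7.759e-07 · 78.65 · 159.8 / 5.578e+08 = 1.749e-11 m³.
Depth of wear h = V/A = 1.749e-11 / 1.730e-06 = 1.011e-05 m.

value=1.011e-05 m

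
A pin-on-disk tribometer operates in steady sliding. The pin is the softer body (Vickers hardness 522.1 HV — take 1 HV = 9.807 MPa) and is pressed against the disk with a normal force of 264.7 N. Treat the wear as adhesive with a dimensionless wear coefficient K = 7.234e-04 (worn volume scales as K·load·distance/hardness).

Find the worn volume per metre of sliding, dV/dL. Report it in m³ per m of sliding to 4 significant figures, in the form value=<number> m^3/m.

Intermediate values are displayed rounded. Each operation maintains full float precision, and rounded just once, at four significant digits.
Hardness H = 522.1 HV × 9.807 MPa/HV = 5120 MPa = 5.120e+09 Pa.
Restated in SI base units: W = 264.7 N, H = 5.120e+09 Pa, K = 7.234e-04.
Sliding wear rate dV/dL = K·W/H, so: 7.234e-04 · 264.7 / 5.120e+09 = 3.740e-11 m³/m.

value=3.740e-11 m^3/m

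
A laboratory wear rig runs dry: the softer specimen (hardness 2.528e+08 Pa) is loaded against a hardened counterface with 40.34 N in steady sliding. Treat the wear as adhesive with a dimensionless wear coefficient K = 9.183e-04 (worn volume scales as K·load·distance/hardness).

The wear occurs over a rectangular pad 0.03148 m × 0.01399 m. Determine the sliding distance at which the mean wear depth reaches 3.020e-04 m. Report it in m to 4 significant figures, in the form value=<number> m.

The intermediates are printed rounded, and all arithmetic maintains exact precision; rounded once at the end, at four significant digits.
Convert: Contact area A = 0.03148 m × 0.01399 m = 4.404e-04 m².
Working in SI base units: W = 40.34 N, H = 2.528e+08 Pa, K = 9.183e-04.
Permissible volume V_lim = h_lim·A = 3.020e-04 · 4.404e-04 = 1.330e-07 m³.
Thus life L = V_lim·H/(K·W) = 1.330e-07 · 2.528e+08 / (9.183e-04 · 40.34) = 907.6 m.

value=907.6 m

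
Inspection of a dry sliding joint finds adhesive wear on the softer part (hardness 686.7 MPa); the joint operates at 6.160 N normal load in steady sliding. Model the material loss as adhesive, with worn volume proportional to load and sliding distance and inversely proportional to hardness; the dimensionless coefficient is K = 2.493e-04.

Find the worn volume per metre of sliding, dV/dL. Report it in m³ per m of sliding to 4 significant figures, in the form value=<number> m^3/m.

value=2.236e-12 m^3/m

The intermediates are printed rounded, and all arithmetic runs at full precision — one last rounding: 4 significant figures.
Hardness H = 686.7 MPa = 6.867e+08 Pa.
Working in SI base units: W = 6.160 N, H = 6.867e+08 Pa, K = 2.493e-04.
Rate of wear dV/dL = K·W/H (no L dependence): 2.493e-04 · 6.160 / 6.867e+08 = 2.236e-12 m³/m.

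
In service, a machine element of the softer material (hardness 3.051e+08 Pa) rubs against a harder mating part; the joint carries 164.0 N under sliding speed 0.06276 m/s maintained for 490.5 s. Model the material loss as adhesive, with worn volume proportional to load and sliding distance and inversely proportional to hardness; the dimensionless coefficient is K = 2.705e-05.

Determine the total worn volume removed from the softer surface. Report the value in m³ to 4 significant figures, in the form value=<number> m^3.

The algebra holds full float precision; the intermediates are printed rounded — one last rounding, at 4 significant figures.
Convert: Distance L = v·t = 0.06276 m/s × 490.5 s = 30.78 m.
SI base units throughout: W = 164.0 N, H = 3.051e+08 Pa, K = 2.705e-05.
Archard relation: V = K·W·L/H = 2.705e-05 · 164.0 · 30.78 / 3.051e+08 = 4.476e-10 m³.

value=4.476e-10 m^3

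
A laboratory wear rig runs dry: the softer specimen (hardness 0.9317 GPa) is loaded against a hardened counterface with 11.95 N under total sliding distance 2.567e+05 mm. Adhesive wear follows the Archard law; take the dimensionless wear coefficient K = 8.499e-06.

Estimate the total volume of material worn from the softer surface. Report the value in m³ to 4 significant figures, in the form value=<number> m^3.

value=2.798e-11 m^3

Every step carries full float precision — intermediates are printed rounded; one final rounding to four significant figures.
Convert: Distance L = 2.567e+05 mm = 256.7 m.
Convert: Hardness H = 0.9317 GPa = 9.317e+08 Pa.
In SI base units: W = 11.95 N, H = 9.317e+08 Pa, K = 8.499e-06.
Archard relation: V = K·W·L/H = 8.499e-06 · 11.95 · 256.7 / 9.317e+08 = 2.798e-11 m³.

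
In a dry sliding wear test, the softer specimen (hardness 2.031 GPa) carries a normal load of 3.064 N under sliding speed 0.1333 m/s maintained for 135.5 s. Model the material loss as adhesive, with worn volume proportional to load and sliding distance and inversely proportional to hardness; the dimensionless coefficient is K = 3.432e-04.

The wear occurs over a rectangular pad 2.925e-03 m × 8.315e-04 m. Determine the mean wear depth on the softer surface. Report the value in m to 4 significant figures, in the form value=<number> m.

The intermediates are shown rounded, and all working math keeps full precision; a single final rounding, at four significant digits.
Path length L = v·t = 0.1333 m/s × 135.5 s = 18.06 m.
Hardness H = 2.031 GPa = 2.031e+09 Pa.
Contact area A = 2.925e-03 m × 8.315e-04 m = 2.432e-06 m².
In SI base units, W = 3.064 N, H = 2.031e+09 Pa, K = 3.432e-04.
By Archard's law, V = K·W·L/H = 3.432e-04 · 3.064 · 18.06 / 2.031e+09 = 9.352e-12 m³.
Depth h = V/A = 9.352e-12 / 2.432e-06 = 3.845e-06 m.

value=3.845e-06 m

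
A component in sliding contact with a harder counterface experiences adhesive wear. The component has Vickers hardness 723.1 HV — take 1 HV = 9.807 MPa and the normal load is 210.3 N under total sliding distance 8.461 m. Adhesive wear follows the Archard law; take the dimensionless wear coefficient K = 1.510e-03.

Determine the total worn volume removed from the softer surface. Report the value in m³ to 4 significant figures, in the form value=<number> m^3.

value=3.789e-10 m^3

Intermediates are displayed rounded. Every step holds exact precision, and a single final rounding to four significant figures.
Hardness H = 723.1 HV × 9.807 MPa/HV = 7091 MPa = 7.091e+09 Pa.
Expressed in SI base units: W = 210.3 N, H = 7.091e+09 Pa, K = 1.510e-03.
Worn volume V = K·W·L/H = 1.510e-03 · 210.3 · 8.461 / 7.091e+09 = 3.789e-10 m³.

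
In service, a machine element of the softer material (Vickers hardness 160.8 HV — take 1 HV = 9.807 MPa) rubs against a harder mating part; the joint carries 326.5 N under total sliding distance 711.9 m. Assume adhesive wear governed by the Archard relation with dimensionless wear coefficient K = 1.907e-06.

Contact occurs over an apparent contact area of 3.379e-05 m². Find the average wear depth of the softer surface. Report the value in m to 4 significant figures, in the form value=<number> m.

value=8.318e-06 m

Intermediate values appear rounded, and the algebra keeps full float precision; one final rounding: 4 significant digits.
Convert: Hardness H = 160.8 HV × 9.807 MPa/HV = 1577 MPa = 1.577e+09 Pa.
SI base units throughout: W = 326.5 N, H = 1.577e+09 Pa, K = 1.907e-06.
The Archard volume V = K·W·L/H = 1.907e-06 · 326.5 · 711.9 / 1.577e+09 = 2.811e-10 m³.
Average depth h = V/A = 2.811e-10 / 3.379e-05 = 8.318e-06 m.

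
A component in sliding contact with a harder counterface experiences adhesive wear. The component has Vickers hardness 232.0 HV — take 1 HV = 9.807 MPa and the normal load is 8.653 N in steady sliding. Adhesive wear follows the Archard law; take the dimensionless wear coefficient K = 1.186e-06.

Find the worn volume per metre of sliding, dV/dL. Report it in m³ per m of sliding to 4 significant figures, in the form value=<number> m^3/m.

value=4.511e-15 m^3/m

Each operation runs at full float precision. Intermediates are shown rounded, and rounded just once to 4 significant figures.
Convert: Hardness H = 232.0 HV × 9.807 MPa/HV = 2275 MPa = 2.275e+09 Pa.
Restated in SI base units: W = 8.653 N, H = 2.275e+09 Pa, K = 1.186e-06.
Rate of wear dV/dL = K·W/H: 1.186e-06 · 8.653 / 2.275e+09 = 4.511e-15 m³/m.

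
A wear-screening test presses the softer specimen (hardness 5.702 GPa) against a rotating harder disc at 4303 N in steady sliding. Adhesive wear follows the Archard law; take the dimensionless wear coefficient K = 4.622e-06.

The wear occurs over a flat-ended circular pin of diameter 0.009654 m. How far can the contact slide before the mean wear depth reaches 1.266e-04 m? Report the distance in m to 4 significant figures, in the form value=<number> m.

Every step keeps full float precision, and the intermediates are shown rounded. Rounded just once, at four significant figures.
Convert: Hardness H = 5.702 GPa = 5.702e+09 Pa.
Convert: Contact area A = π·d²/4 = π·(0.009654 m)²/4 = 7.320e-05 m².
As SI base values: W = 4303 N, H = 5.702e+09 Pa, K = 4.622e-06.
Permissible volume V_lim = h_lim·A = 1.266e-04 · 7.320e-05 = 9.267e-09 m³.
Sliding life L = V_lim·H/(K·W) = 9.267e-09 · 5.702e+09 / (4.622e-06 · 4303) = 2657 m.

value=2657 m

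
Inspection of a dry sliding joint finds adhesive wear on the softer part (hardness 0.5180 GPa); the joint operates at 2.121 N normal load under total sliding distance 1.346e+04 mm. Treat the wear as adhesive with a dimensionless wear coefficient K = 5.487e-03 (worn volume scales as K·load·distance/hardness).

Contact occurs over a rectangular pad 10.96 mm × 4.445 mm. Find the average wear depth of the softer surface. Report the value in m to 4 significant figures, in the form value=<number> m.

value=6.207e-06 m

All working math carries exact precision; shown intermediates are rounded, and rounded just once to four significant figures.
The distance L = 1.346e+04 mm = 13.46 m.
Hardness H = 0.5180 GPa = 5.180e+08 Pa.
Pad sides 10.96 mm × 4.445 mm = 0.01096 m × 0.004445 m. Contact area A = 0.01096 m × 0.004445 m = 4.872e-05 m².
In SI base units: W = 2.121 N, H = 5.180e+08 Pa, K = 5.487e-03.
The Archard volume V = K·W·L/H = 5.487e-03 · 2.121 · 13.46 / 5.180e+08 = 3.024e-10 m³.
Depth of wear h = V/A = 3.024e-10 / 4.872e-05 = 6.207e-06 m.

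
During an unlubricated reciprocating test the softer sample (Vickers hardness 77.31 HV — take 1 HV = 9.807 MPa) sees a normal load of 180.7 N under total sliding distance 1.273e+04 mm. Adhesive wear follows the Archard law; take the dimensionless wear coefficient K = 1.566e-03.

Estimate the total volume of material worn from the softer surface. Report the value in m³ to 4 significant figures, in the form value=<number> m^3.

Every step keeps full float precision; intermediate values appear rounded, and rounded once at the end, at four significant figures.
Convert: Total distance L = 1.273e+04 mm = 12.73 m.
Convert: Hardness H = 77.31 HV × 9.807 MPa/HV = 758.2 MPa = 7.582e+08 Pa.
Expressed in SI base units: W = 180.7 N, H = 7.582e+08 Pa, K = 1.566e-03.
By Archard's law, V = K·W·L/H = 1.566e-03 · 180.7 · 12.73 / 7.582e+08 = 4.751e-09 m³.

value=4.751e-09 m^3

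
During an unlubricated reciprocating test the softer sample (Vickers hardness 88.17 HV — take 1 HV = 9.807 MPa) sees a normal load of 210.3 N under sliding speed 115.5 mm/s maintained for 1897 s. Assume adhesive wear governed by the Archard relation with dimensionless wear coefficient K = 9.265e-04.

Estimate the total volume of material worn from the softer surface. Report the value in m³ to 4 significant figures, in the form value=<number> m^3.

value=4.937e-08 m^3

The computation runs at full precision. Intermediate values appear rounded, and rounded just once to 4 significant figures.
Sliding speed v = 115.5 mm/s = 0.1155 m/s. Distance L = v·t = 0.1155 m/s × 1897 s = 219.1 m.
Hardness H = 88.17 HV × 9.807 MPa/HV = 864.7 MPa = 8.647e+08 Pa.
Working in SI base units: W = 210.3 N, H = 8.647e+08 Pa, K = 9.265e-04.
Volume removed: V = K·W·L/H = 9.265e-04 · 210.3 · 219.1 / 8.647e+08 = 4.937e-08 m³.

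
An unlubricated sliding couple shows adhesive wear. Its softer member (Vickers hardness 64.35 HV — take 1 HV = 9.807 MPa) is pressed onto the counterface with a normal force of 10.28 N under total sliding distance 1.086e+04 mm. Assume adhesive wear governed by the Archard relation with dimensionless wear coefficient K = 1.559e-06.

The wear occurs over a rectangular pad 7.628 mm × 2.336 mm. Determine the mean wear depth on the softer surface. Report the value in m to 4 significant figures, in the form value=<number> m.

The algebra holds exact precision — intermediate values are shown rounded. Rounded just once, at four significant digits.
Convert: The distance L = 1.086e+04 mm = 10.86 m.
Convert: Hardness H = 64.35 HV × 9.807 MPa/HV = 631.1 MPa = 6.311e+08 Pa.
Convert: Pad sides 7.628 mm × 2.336 mm = 0.007628 m × 0.002336 m. Contact area A = 0.007628 m × 0.002336 m = 1.782e-05 m².
Expressed in SI base units: W = 10.28 N, H = 6.311e+08 Pa, K = 1.559e-06.
Worn volume V = K·W·L/H = 1.559e-06 · 10.28 · 10.86 / 6.311e+08 = 2.758e-13 m³.
Average depth h = V/A = 2.758e-13 / 1.782e-05 = 1.548e-08 m.

value=1.548e-08 m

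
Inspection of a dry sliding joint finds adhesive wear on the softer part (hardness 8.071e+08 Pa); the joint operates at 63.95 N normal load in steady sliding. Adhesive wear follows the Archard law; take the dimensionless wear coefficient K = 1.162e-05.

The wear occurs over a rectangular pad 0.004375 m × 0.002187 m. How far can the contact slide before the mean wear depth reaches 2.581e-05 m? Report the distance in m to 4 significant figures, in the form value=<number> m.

value=268.2 m

Intermediates are displayed rounded; each operation keeps full precision — one last rounding: four significant digits.
Convert: Contact area A = 0.004375 m × 0.002187 m = 9.568e-06 m².
SI base units throughout: W = 63.95 N, H = 8.071e+08 Pa, K = 1.162e-05.
Permissible volume V_lim = h_lim·A = 2.581e-05 · 9.568e-06 = 2.470e-10 m³.
Thus life L = V_lim·H/(K·W) = 2.470e-10 · 8.071e+08 / (1.162e-05 · 63.95) = 268.2 m.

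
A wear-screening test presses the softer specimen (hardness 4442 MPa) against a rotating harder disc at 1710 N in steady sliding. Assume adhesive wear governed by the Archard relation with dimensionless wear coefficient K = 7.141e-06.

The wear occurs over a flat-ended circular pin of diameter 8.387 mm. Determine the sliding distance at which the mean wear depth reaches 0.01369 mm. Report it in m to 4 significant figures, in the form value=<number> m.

value=275.1 m

All arithmetic holds full precision. Intermediates are shown rounded — a lone final rounding, at 4 significant figures.
Hardness H = 4442 MPa = 4.442e+09 Pa.
Pin diameter d = 8.387 mm = 0.008387 m. Contact area A = π·d²/4 = π·(0.008387 m)²/4 = 5.525e-05 m².
Depth limit h_lim = 0.01369 mm = 1.369e-05 m.
Collected in SI base units: W = 1710 N, H = 4.442e+09 Pa, K = 7.141e-06.
Limit volume V_lim = h_lim·A = 1.369e-05 · 5.525e-05 = 7.563e-10 m³.
Thus life L = V_lim·H/(K·W) = 7.563e-10 · 4.442e+09 / (7.141e-06 · 1710) = 275.1 m.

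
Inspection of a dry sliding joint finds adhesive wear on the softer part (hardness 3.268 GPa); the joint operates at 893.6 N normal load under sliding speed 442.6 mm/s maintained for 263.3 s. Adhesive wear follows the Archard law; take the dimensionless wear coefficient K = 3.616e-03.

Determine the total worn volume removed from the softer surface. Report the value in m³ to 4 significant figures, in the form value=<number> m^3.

value=1.152e-07 m^3

The computation keeps full precision. Intermediate values are displayed rounded; rounded just once: 4 significant figures.
Sliding speed v = 442.6 mm/s = 0.4426 m/s. Sliding distance L = v·t = 0.4426 m/s × 263.3 s = 116.5 m.
Hardness H = 3.268 GPa = 3.268e+09 Pa.
In SI base units: W = 893.6 N, H = 3.268e+09 Pa, K = 3.616e-03.
Worn volume V = K·W·L/H = 3.616e-03 · 893.6 · 116.5 / 3.268e+09 = 1.152e-07 m³.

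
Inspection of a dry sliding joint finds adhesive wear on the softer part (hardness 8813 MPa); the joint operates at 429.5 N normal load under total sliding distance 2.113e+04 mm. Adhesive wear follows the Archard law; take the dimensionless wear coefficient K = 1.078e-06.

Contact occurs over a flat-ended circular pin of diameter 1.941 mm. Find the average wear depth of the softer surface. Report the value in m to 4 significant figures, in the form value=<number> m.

value=3.752e-07 m

The computation runs at full precision. Intermediate values are printed rounded, and one last rounding to four significant figures.
Convert: Total distance L = 2.113e+04 mm = 21.13 m.
Convert: Hardness H = 8813 MPa = 8.813e+09 Pa.
Convert: Pin diameter d = 1.941 mm = 0.001941 m. Contact area A = π·d²/4 = π·(0.001941 m)²/4 = 2.959e-06 m².
Collected in SI base units: W = 429.5 N, H = 8.813e+09 Pa, K = 1.078e-06.
Archard relation: V = K·W·L/H = 1.078e-06 · 429.5 · 21.13 / 8.813e+09 = 1.110e-12 m³.
Mean wear depth h = V/A = 1.110e-12 / 2.959e-06 = 3.752e-07 m.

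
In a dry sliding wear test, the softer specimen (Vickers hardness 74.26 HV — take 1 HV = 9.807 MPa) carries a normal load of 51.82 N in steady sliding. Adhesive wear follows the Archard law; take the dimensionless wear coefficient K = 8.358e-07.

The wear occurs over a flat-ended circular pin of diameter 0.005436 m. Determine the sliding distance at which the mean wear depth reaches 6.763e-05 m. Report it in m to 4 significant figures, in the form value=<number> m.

value=2.639e+04 m

Intermediate values are printed rounded, and the algebra maintains full float precision. Rounded just once: four significant figures.
Convert: Hardness H = 74.26 HV × 9.807 MPa/HV = 728.3 MPa = 7.283e+08 Pa.
Convert: Contact area A = π·d²/4 = π·(0.005436 m)²/4 = 2.321e-05 m².
In SI base units, W = 51.82 N, H = 7.283e+08 Pa, K = 8.358e-07.
Limit volume V_lim = h_lim·A = 6.763e-05 · 2.321e-05 = 1.570e-09 m³.
Thus life L = V_lim·H/(K·W) = 1.570e-09 · 7.283e+08 / (8.358e-07 · 51.82) = 2.639e+04 m.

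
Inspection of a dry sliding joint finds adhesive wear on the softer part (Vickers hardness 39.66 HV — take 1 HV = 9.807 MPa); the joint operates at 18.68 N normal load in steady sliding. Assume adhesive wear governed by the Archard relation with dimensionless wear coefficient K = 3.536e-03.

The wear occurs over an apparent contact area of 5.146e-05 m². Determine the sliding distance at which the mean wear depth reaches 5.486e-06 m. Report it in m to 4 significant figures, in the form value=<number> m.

Displayed values are rounded. The algebra runs at exact precision. Rounded just once, at four significant digits.
Convert: Hardness H = 39.66 HV × 9.807 MPa/HV = 388.9 MPa = 3.889e+08 Pa.
SI base units throughout: W = 18.68 N, H = 3.889e+08 Pa, K = 3.536e-03.
Limit volume V_lim = h_lim·A = 5.486e-06 · 5.146e-05 = 2.823e-10 m³.
Thus life L = V_lim·H/(K·W) = 2.823e-10 · 3.889e+08 / (3.536e-03 · 18.68) = 1.662 m.

value=1.662 m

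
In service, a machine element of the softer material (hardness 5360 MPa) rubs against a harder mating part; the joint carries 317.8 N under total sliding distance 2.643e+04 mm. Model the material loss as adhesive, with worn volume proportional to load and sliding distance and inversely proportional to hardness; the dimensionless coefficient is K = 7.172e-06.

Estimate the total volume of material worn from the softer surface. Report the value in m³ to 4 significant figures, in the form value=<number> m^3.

All working math runs at full precision, and intermediate values appear rounded. Rounded just once to four significant digits.
Convert: Sliding distance L = 2.643e+04 mm = 26.43 m.
Convert: Hardness H = 5360 MPa = 5.360e+09 Pa.
Expressed in SI base units: W = 317.8 N, H = 5.360e+09 Pa, K = 7.172e-06.
Volume removed: V = K·W·L/H = 7.172e-06 · 317.8 · 26.43 / 5.360e+09 = 1.124e-11 m³.

value=1.124e-11 m^3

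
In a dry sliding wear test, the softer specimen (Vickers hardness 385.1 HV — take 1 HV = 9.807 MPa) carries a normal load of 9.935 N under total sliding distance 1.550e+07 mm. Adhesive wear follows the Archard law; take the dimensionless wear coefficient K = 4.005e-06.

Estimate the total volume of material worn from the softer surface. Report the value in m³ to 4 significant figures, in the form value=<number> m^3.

value=1.633e-10 m^3

All arithmetic carries full precision, and shown intermediates are rounded, and a lone final rounding, at four significant digits.
Convert: Sliding distance L = 1.550e+07 mm = 1.550e+04 m.
Convert: Hardness H = 385.1 HV × 9.807 MPa/HV = 3777 MPa = 3.777e+09 Pa.
Collected in SI base units: W = 9.935 N, H = 3.777e+09 Pa, K = 4.005e-06.
By Archard's law, V = K·W·L/H = 4.005e-06 · 9.935 · 1.550e+04 / 3.777e+09 = 1.633e-10 m³.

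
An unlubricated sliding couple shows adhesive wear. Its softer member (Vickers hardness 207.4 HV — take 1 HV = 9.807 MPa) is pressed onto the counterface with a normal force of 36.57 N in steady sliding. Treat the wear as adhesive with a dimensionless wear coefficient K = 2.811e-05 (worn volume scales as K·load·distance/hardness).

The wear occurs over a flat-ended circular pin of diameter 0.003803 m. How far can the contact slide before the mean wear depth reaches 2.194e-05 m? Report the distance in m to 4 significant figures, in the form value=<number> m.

All working math runs at exact precision; the intermediates are printed rounded, and a lone final rounding: four significant digits.
Hardness H = 207.4 HV × 9.807 MPa/HV = 2034 MPa = 2.034e+09 Pa.
Contact area A = π·d²/4 = π·(0.003803 m)²/4 = 1.136e-05 m².
In SI base units, W = 36.57 N, H = 2.034e+09 Pa, K = 2.811e-05.
Allowed volume V_lim = h_lim·A = 2.194e-05 · 1.136e-05 = 2.492e-10 m³.
Sliding life L = V_lim·H/(K·W) = 2.492e-10 · 2.034e+09 / (2.811e-05 · 36.57) = 493.1 m.

value=493.1 m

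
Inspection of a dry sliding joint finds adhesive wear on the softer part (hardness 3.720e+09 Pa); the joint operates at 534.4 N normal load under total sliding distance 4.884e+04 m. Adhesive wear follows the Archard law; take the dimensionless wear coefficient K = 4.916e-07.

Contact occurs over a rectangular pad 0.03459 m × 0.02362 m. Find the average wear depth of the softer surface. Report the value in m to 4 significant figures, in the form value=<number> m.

All working math maintains full precision; intermediates are printed rounded. Rounded once at the end, at 4 significant figures.
Contact area A = 0.03459 m × 0.02362 m = 8.170e-04 m².
As SI base values: W = 534.4 N, H = 3.720e+09 Pa, K = 4.916e-07.
The Archard volume V = K·W·L/H = 4.916e-07 · 534.4 · 4.884e+04 / 3.720e+09 = 3.449e-09 m³.
Mean depth h = V/A = 3.449e-09 / 8.170e-04 = 4.222e-06 m.

value=4.222e-06 m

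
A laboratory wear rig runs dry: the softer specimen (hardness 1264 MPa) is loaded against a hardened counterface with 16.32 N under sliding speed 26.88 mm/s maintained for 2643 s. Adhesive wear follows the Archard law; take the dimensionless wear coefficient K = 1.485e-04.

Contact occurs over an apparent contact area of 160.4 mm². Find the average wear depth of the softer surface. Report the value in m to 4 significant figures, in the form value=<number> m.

The intermediates appear rounded — each operation keeps exact precision. Rounded once at the end to 4 significant figures.
Sliding speed v = 26.88 mm/s = 0.02688 m/s. Path length L = v·t = 0.02688 m/s × 2643 s = 71.04 m.
Hardness H = 1264 MPa = 1.264e+09 Pa.
Contact area A = 160.4 mm² = 1.604e-04 m².
Working in SI base units: W = 16.32 N, H = 1.264e+09 Pa, K = 1.485e-04.
Volume removed: V = K·W·L/H = 1.485e-04 · 16.32 · 71.04 / 1.264e+09 = 1.362e-10 m³.
Depth of wear h = V/A = 1.362e-10 / 1.604e-04 = 8.492e-07 m.

value=8.492e-07 m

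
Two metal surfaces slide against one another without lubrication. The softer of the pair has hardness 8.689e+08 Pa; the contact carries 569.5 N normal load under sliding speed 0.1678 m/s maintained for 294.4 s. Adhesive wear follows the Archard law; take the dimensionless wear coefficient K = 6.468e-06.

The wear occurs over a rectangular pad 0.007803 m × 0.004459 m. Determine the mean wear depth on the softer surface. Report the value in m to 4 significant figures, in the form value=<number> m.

Displayed values are rounded, and the computation carries full float precision — one last rounding, at four significant figures.
Convert: The distance L = v·t = 0.1678 m/s × 294.4 s = 49.40 m.
Convert: Contact area A = 0.007803 m × 0.004459 m = 3.479e-05 m².
In SI base units, W = 569.5 N, H = 8.689e+08 Pa, K = 6.468e-06.
Archard relation: V = K·W·L/H = 6.468e-06 · 569.5 · 49.40 / 8.689e+08 = 2.094e-10 m³.
Depth h = V/A = 2.094e-10 / 3.479e-05 = 6.019e-06 m.

value=6.019e-06 m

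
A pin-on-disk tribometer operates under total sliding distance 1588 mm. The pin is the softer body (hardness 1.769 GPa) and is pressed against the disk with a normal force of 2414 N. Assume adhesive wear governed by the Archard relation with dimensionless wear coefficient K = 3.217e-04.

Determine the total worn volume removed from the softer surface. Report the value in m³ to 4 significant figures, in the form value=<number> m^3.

The intermediates are displayed rounded. The computation runs at exact precision; a single final rounding: 4 significant digits.
Convert: Total distance L = 1588 mm = 1.588 m.
Convert: Hardness H = 1.769 GPa = 1.769e+09 Pa.
In SI base units: W = 2414 N, H = 1.769e+09 Pa, K = 3.217e-04.
Wear volume V = K·W·L/H = 3.217e-04 · 2414 · 1.588 / 1.769e+09 = 6.971e-10 m³.

value=6.971e-10 m^3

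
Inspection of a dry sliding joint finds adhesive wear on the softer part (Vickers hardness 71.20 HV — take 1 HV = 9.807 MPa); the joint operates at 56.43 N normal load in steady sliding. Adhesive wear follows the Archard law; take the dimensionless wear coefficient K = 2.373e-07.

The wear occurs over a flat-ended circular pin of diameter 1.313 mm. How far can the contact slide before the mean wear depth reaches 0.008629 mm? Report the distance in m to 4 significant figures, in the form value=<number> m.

value=609.2 m

The computation holds full precision; shown intermediates are rounded; one last rounding: four significant figures.
Convert: Hardness H = 71.20 HV × 9.807 MPa/HV = 698.3 MPa = 6.983e+08 Pa.
Convert: Pin diameter d = 1.313 mm = 0.001313 m. Contact area A = π·d²/4 = π·(0.001313 m)²/4 = 1.354e-06 m².
Convert: Depth limit h_lim = 0.008629 mm = 8.629e-06 m.
SI base units throughout: W = 56.43 N, H = 6.983e+08 Pa, K = 2.373e-07.
Allowed volume V_lim = h_lim·A = 8.629e-06 · 1.354e-06 = 1.168e-11 m³.
Life L = V_lim·H/(K·W) = 1.168e-11 · 6.983e+08 / (2.373e-07 · 56.43) = 609.2 m.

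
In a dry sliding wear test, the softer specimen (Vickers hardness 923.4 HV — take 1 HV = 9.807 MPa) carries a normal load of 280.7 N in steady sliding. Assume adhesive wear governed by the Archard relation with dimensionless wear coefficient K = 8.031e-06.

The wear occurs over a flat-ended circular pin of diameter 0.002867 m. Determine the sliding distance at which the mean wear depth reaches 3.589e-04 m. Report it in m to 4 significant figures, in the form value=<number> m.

The computation runs at exact precision — the intermediates are shown rounded; rounded just once: four significant figures.
Convert: Hardness H = 923.4 HV × 9.807 MPa/HV = 9056 MPa = 9.056e+09 Pa.
Convert: Contact area A = π·d²/4 = π·(0.002867 m)²/4 = 6.456e-06 m².
SI base units throughout: W = 280.7 N, H = 9.056e+09 Pa, K = 8.031e-06.
Volume at the limit: V_lim = h_lim·A = 3.589e-04 · 6.456e-06 = 2.317e-09 m³.
So the life L = V_lim·H/(K·W) = 2.317e-09 · 9.056e+09 / (8.031e-06 · 280.7) = 9307 m.

value=9307 m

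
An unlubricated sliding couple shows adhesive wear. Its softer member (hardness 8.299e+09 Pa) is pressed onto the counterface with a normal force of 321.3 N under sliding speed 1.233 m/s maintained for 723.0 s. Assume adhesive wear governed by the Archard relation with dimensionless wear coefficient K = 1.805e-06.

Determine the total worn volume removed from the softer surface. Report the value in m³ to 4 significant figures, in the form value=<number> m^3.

value=6.230e-11 m^3

All working math carries exact precision; intermediates are displayed rounded, and one last rounding, at four significant figures.
Convert: Total distance L = v·t = 1.233 m/s × 723.0 s = 891.5 m.
SI base units throughout: W = 321.3 N, H = 8.299e+09 Pa, K = 1.805e-06.
The Archard volume V = K·W·L/H = 1.805e-06 · 321.3 · 891.5 / 8.299e+09 = 6.230e-11 m³.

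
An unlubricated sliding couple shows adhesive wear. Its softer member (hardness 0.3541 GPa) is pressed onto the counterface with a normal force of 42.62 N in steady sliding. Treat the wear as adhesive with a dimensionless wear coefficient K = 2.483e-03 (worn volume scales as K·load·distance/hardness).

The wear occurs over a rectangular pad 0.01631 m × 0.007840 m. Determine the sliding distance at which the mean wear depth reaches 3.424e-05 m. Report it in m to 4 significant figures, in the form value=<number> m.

Each operation keeps full float precision, and intermediate values are printed rounded; a single final rounding to four significant figures.
Hardness H = 0.3541 GPa = 3.541e+08 Pa.
Contact area A = 0.01631 m × 0.007840 m = 1.279e-04 m².
In SI base units: W = 42.62 N, H = 3.541e+08 Pa, K = 2.483e-03.
At the depth limit, V_lim = h_lim·A = 3.424e-05 · 1.279e-04 = 4.378e-09 m³.
Sliding life L = V_lim·H/(K·W) = 4.378e-09 · 3.541e+08 / (2.483e-03 · 42.62) = 14.65 m.

value=14.65 m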